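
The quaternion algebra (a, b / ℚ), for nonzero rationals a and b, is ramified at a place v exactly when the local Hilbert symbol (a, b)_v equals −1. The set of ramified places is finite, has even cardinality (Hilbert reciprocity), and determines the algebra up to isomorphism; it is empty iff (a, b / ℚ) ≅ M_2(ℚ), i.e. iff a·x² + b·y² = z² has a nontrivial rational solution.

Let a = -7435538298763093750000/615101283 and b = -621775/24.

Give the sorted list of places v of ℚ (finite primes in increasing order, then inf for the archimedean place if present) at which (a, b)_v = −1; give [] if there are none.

Mod squares: a ≡ -165, b ≡ -149226. Check v ∈ {∞, 2, 3, 5, 7, 11, 17, 19, 37, 43}.
v=2: v_2(a)=4, v_2(b)=-3; units ≡ 3, 3 (mod 8); ε·ε+αω+βω = 1·1+4·1+-3·1 ≡ 0  ⇒  (a,b)_2 = +1.
v=17: a=17^4·(≡11), b=17^1·(≡11) mod 17; (11|17)=-1, (11|17)=-1; (−1)^{4·1·8}·(-1)^1·(-1)^4 = -1.
v=37: a=37^-2·(≡14), b=37^0·(≡22) mod 37; (14|37)=-1, (22|37)=-1; (−1)^{-2·0·18}·(-1)^0·(-1)^-2 = +1.
v=19: a=19^2·(≡17), b=19^1·(≡10) mod 19; (17|19)=+1, (10|19)=-1; (−1)^{2·1·9}·(+1)^1·(-1)^2 = +1.
v=∞: -165 < 0 and -149226 < 0  ⇒  (a,b)_∞ = -1.
v=3: a=3^-5·(≡2), b=3^-1·(≡1) mod 3; (2|3)=-1, (1|3)=+1; (−1)^{-5·-1·1}·(-1)^-1·(+1)^-5 = +1.
v=43: a=43^-2·(≡33), b=43^0·(≡2) mod 43; (33|43)=-1, (2|43)=-1; (−1)^{-2·0·21}·(-1)^0·(-1)^-2 = +1.
v=11: a=11^5·(≡7), b=11^1·(≡2) mod 11; (7|11)=-1, (2|11)=-1; (−1)^{5·1·5}·(-1)^1·(-1)^5 = -1.
v=5: a=5^9·(≡2), b=5^2·(≡1) mod 5; (2|5)=-1, (1|5)=+1; (−1)^{9·2·2}·(-1)^2·(+1)^9 = +1.
v=7: a=7^2·(≡6), b=7^1·(≡4) mod 7; (6|7)=-1, (4|7)=+1; (−1)^{2·1·3}·(-1)^1·(+1)^2 = -1.
Ram(-165, -149226) = {7, 11, 17, ∞}; no ℚ_7-point on the conic.

[7, 11, 17, inf]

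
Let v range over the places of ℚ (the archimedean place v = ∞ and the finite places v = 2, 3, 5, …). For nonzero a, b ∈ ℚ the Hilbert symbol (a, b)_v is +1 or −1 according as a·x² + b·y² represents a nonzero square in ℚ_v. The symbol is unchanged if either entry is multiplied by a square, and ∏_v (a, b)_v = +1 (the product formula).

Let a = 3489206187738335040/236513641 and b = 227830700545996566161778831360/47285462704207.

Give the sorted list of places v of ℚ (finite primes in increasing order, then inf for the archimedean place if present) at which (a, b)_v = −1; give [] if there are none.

[3, 5, 23, 31, 37, 41]

(a, b) ≡ (552885, 80330145) mod (ℚ^×)²; places V = {2, 3, 5, 7, 13, 19, 23, 29, 31, 37, 41, ∞}.
(a,b)_13: α=-6, u≡8; β=-10, v≡12 (mod 13); (8|13)=-1, (12|13)=+1; sign (−1)^0·-1^-10·+1^-6 = +1.
(a,b)_31: α=1, u≡14; β=1, v≡14 (mod 31); (14|31)=+1, (14|31)=+1; sign (−1)^1·+1^1·+1^1 = -1.
(a,b)_19: α=0, u≡11; β=2, v≡6 (mod 19); (11|19)=+1, (6|19)=+1; sign (−1)^0·+1^2·+1^0 = +1.
(a,b)_37: α=2, u≡5; β=3, v≡1 (mod 37); (5|37)=-1, (1|37)=+1; sign (−1)^0·-1^3·+1^2 = -1.
(a,b)_5: α=1, u≡3; β=1, v≡1 (mod 5); (3|5)=-1, (1|5)=+1; sign (−1)^0·-1^1·+1^1 = -1.
(a,b)_∞: sgn(552885)=+, sgn(80330145)=+, so +1.
(a,b)_41: α=3, u≡1; β=4, v≡34 (mod 41); (1|41)=+1, (34|41)=-1; sign (−1)^0·+1^4·-1^3 = -1.
(a,b)_3: α=5, u≡2; β=9, v≡2 (mod 3); (2|3)=-1, (2|3)=-1; sign (−1)^1·-1^9·-1^5 = -1.
(a,b)_29: α=1, u≡21; β=1, v≡12 (mod 29); (21|29)=-1, (12|29)=-1; sign (−1)^0·-1^1·-1^1 = +1.
(a,b)_7: α=-2, u≡4; β=-3, v≡3 (mod 7); (4|7)=+1, (3|7)=-1; sign (−1)^0·+1^-3·-1^-2 = +1.
(a,b)_23: α=2, u≡17; β=3, v≡20 (mod 23); (17|23)=-1, (20|23)=-1; sign (−1)^0·-1^3·-1^2 = -1.
(a,b)_2: α=6, β=12; u≡5, v≡1 (mod 8); ε(u)ε(v)=0·0, αω(v)=6·0, βω(u)=12·1; sum ≡ 0  ⇒  +1.
(552885, 80330145 / ℚ) ramifies at {3, 5, 23, 31, 37, 41}: a division algebra.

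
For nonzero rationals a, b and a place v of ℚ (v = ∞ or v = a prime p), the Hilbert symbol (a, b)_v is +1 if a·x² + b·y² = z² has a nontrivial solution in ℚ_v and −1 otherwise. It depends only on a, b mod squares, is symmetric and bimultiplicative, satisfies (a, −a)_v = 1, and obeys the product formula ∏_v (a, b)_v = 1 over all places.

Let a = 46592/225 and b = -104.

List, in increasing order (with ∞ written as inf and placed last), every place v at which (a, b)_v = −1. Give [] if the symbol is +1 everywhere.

Mod squares: a ≡ 182, b ≡ -26. Check v ∈ {∞, 2, 3, 5, 7, 13}.
v=5: a=5^-2·(≡3), b=5^0·(≡1) mod 5; (3|5)=-1, (1|5)=+1; (−1)^{-2·0·2}·(-1)^0·(+1)^-2 = +1.
v=7: a=7^1·(≡6), b=7^0·(≡1) mod 7; (6|7)=-1, (1|7)=+1; (−1)^{1·0·3}·(-1)^0·(+1)^1 = +1.
v=13: a=13^1·(≡12), b=13^1·(≡5) mod 13; (12|13)=+1, (5|13)=-1; (−1)^{1·1·6}·(+1)^1·(-1)^1 = -1.
v=3: a=3^-2·(≡2), b=3^0·(≡1) mod 3; (2|3)=-1, (1|3)=+1; (−1)^{-2·0·1}·(-1)^0·(+1)^-2 = +1.
v=2: v_2(a)=9, v_2(b)=3; units ≡ 3, 3 (mod 8); ε·ε+αω+βω = 1·1+9·1+3·1 ≡ 1  ⇒  (a,b)_2 = -1.
v=∞: 182 > 0 and -26 < 0  ⇒  (a,b)_∞ = +1.
Ram(182, -26) = {2, 13}; no ℚ_2-point on the conic.

[2, 13]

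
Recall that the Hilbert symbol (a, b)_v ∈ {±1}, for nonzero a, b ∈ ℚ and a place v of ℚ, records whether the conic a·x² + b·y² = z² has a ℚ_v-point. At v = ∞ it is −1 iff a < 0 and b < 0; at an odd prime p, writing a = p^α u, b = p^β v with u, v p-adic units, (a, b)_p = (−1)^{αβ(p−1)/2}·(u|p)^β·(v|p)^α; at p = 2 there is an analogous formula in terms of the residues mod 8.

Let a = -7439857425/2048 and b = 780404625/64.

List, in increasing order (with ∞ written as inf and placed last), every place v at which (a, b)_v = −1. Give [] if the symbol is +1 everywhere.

(a, b) ≡ (-66, 65) mod (ℚ^×)²; places V = {2, 3, 5, 7, 11, 13, ∞}.
(a,b)_11: α=3, u≡4; β=2, v≡8 (mod 11); (4|11)=+1, (8|11)=-1; sign (−1)^0·+1^2·-1^3 = -1.
(a,b)_7: α=2, u≡1; β=2, v≡1 (mod 7); (1|7)=+1, (1|7)=+1; sign (−1)^0·+1^2·+1^2 = +1.
(a,b)_∞: sgn(-66)=−, sgn(65)=+, so +1.
(a,b)_5: α=2, u≡1; β=3, v≡3 (mod 5); (1|5)=+1, (3|5)=-1; sign (−1)^0·+1^3·-1^2 = +1.
(a,b)_13: α=2, u≡9; β=1, v≡2 (mod 13); (9|13)=+1, (2|13)=-1; sign (−1)^0·+1^1·-1^2 = +1.
(a,b)_2: α=-11, β=-6; u≡7, v≡1 (mod 8); ε(u)ε(v)=1·0, αω(v)=-11·0, βω(u)=-6·0; sum ≡ 0  ⇒  +1.
(a,b)_3: α=3, u≡2; β=4, v≡2 (mod 3); (2|3)=-1, (2|3)=-1; sign (−1)^0·-1^4·-1^3 = -1.
|Ram(-66, 65)| = 2, even; anisotropic at {3, 11}.

[3, 11]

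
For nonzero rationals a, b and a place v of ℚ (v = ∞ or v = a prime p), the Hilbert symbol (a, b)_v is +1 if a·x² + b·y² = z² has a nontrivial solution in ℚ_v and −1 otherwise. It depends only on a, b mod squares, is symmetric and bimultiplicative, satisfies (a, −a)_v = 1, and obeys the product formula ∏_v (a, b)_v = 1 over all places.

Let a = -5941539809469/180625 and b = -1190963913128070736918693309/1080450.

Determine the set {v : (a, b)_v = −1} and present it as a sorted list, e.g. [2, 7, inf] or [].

(a, b) ≡ (-15113461, -7926362) mod (ℚ^×)²; places V = {2, 3, 5, 7, 11, 17, 19, 23, 31, 37, 41, 43, 47, 53, ∞}.
(a,b)_5: α=-4, u≡4; β=-2, v≡2 (mod 5); (4|5)=+1, (2|5)=-1; sign (−1)^0·+1^-2·-1^-4 = +1.
(a,b)_31: α=1, u≡22; β=4, v≡19 (mod 31); (22|31)=-1, (19|31)=+1; sign (−1)^0·-1^4·+1^1 = +1.
(a,b)_41: α=1, u≡31; β=2, v≡2 (mod 41); (31|41)=+1, (2|41)=+1; sign (−1)^0·+1^2·+1^1 = +1.
(a,b)_23: α=1, u≡18; β=2, v≡16 (mod 23); (18|23)=+1, (16|23)=+1; sign (−1)^0·+1^2·+1^1 = +1.
(a,b)_37: α=0, u≡11; β=3, v≡10 (mod 37); (11|37)=+1, (10|37)=+1; sign (−1)^0·+1^3·+1^0 = +1.
(a,b)_11: α=3, u≡1; β=2, v≡8 (mod 11); (1|11)=+1, (8|11)=-1; sign (−1)^0·+1^2·-1^3 = -1.
(a,b)_43: α=0, u≡3; β=1, v≡5 (mod 43); (3|43)=-1, (5|43)=-1; sign (−1)^0·-1^1·-1^0 = -1.
(a,b)_53: α=0, u≡2; β=1, v≡31 (mod 53); (2|53)=-1, (31|53)=-1; sign (−1)^0·-1^1·-1^0 = -1.
(a,b)_17: α=-2, u≡2; β=0, v≡11 (mod 17); (2|17)=+1, (11|17)=-1; sign (−1)^0·+1^0·-1^-2 = +1.
(a,b)_19: α=2, u≡14; β=0, v≡17 (mod 19); (14|19)=-1, (17|19)=+1; sign (−1)^0·-1^0·+1^2 = +1.
(a,b)_∞: sgn(-15113461)=−, sgn(-7926362)=−, so -1.
(a,b)_3: α=2, u≡2; β=-2, v≡1 (mod 3); (2|3)=-1, (1|3)=+1; sign (−1)^0·-1^-2·+1^2 = +1.
(a,b)_47: α=1, u≡46; β=3, v≡7 (mod 47); (46|47)=-1, (7|47)=+1; sign (−1)^1·-1^3·+1^1 = +1.
(a,b)_2: α=0, β=-1; u≡3, v≡3 (mod 8); ε(u)ε(v)=1·1, αω(v)=0·1, βω(u)=-1·1; sum ≡ 0  ⇒  +1.
(a,b)_7: α=0, u≡4; β=-4, v≡1 (mod 7); (4|7)=+1, (1|7)=+1; sign (−1)^0·+1^-4·+1^0 = +1.
(-15113461, -7926362 / ℚ) ramifies at {11, 43, 53, ∞}: a division algebra.

[11, 43, 53, inf]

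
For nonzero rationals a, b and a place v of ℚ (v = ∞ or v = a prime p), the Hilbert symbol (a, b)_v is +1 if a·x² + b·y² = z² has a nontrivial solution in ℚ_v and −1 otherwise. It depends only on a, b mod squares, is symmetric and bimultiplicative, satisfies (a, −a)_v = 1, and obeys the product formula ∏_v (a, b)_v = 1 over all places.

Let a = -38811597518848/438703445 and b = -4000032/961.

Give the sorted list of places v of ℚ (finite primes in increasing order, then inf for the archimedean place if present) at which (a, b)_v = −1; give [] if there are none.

[2, 5, 17, inf]

(a, b) ≡ (-652310, -27778) mod (ℚ^×)²; places V = {2, 3, 5, 7, 11, 17, 19, 29, 31, 37, 41, 43, ∞}.
(a,b)_7: α=4, u≡6; β=0, v≡3 (mod 7); (6|7)=-1, (3|7)=-1; sign (−1)^0·-1^0·-1^4 = +1.
(a,b)_41: α=1, u≡39; β=0, v≡37 (mod 41); (39|41)=+1, (37|41)=+1; sign (−1)^0·+1^0·+1^1 = +1.
(a,b)_11: α=2, u≡4; β=0, v≡2 (mod 11); (4|11)=+1, (2|11)=-1; sign (−1)^0·+1^0·-1^2 = +1.
(a,b)_∞: sgn(-652310)=−, sgn(-27778)=−, so -1.
(a,b)_37: α=1, u≡20; β=0, v≡36 (mod 37); (20|37)=-1, (36|37)=+1; sign (−1)^0·-1^0·+1^1 = +1.
(a,b)_19: α=-2, u≡1; β=1, v≡1 (mod 19); (1|19)=+1, (1|19)=+1; sign (−1)^0·+1^1·+1^-2 = +1.
(a,b)_5: α=-1, u≡3; β=0, v≡3 (mod 5); (3|5)=-1, (3|5)=-1; sign (−1)^0·-1^0·-1^-1 = -1.
(a,b)_29: α=-2, u≡24; β=0, v≡28 (mod 29); (24|29)=+1, (28|29)=+1; sign (−1)^0·+1^0·+1^-2 = +1.
(a,b)_43: α=1, u≡23; β=1, v≡42 (mod 43); (23|43)=+1, (42|43)=-1; sign (−1)^1·+1^1·-1^1 = +1.
(a,b)_17: α=-2, u≡6; β=1, v≡2 (mod 17); (6|17)=-1, (2|17)=+1; sign (−1)^0·-1^1·+1^-2 = -1.
(a,b)_3: α=0, u≡1; β=2, v≡2 (mod 3); (1|3)=+1, (2|3)=-1; sign (−1)^0·+1^2·-1^0 = +1.
(a,b)_31: α=0, u≡30; β=-2, v≡22 (mod 31); (30|31)=-1, (22|31)=-1; sign (−1)^0·-1^-2·-1^0 = +1.
(a,b)_2: α=11, β=5; u≡5, v≡7 (mod 8); ε(u)ε(v)=0·1, αω(v)=11·0, βω(u)=5·1; sum ≡ 1  ⇒  -1.
(-652310, -27778 / ℚ) ramifies at {2, 5, 17, ∞}: a division algebra.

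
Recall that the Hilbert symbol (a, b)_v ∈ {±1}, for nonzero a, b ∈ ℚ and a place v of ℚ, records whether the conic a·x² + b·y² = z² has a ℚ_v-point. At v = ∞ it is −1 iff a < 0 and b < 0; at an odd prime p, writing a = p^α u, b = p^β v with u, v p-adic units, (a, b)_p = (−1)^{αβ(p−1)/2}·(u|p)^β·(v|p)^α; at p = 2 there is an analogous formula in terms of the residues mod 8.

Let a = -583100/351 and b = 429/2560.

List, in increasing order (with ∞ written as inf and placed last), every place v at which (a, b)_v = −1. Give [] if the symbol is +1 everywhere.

[7, 17]

Mod squares: a ≡ -4641, b ≡ 4290. Check v ∈ {∞, 2, 3, 5, 7, 11, 13, 17}.
v=7: a=7^3·(≡1), b=7^0·(≡6) mod 7; (1|7)=+1, (6|7)=-1; (−1)^{3·0·3}·(+1)^0·(-1)^3 = -1.
v=3: a=3^-3·(≡1), b=3^1·(≡2) mod 3; (1|3)=+1, (2|3)=-1; (−1)^{-3·1·1}·(+1)^1·(-1)^-3 = +1.
v=11: a=11^0·(≡1), b=11^1·(≡9) mod 11; (1|11)=+1, (9|11)=+1; (−1)^{0·1·5}·(+1)^1·(+1)^0 = +1.
v=17: a=17^1·(≡16), b=17^0·(≡14) mod 17; (16|17)=+1, (14|17)=-1; (−1)^{1·0·8}·(+1)^0·(-1)^1 = -1.
v=∞: -4641 < 0 and 4290 > 0  ⇒  (a,b)_∞ = +1.
v=13: a=13^-1·(≡2), b=13^1·(≡6) mod 13; (2|13)=-1, (6|13)=-1; (−1)^{-1·1·6}·(-1)^1·(-1)^-1 = +1.
v=5: a=5^2·(≡1), b=5^-1·(≡2) mod 5; (1|5)=+1, (2|5)=-1; (−1)^{2·-1·2}·(+1)^-1·(-1)^2 = +1.
v=2: v_2(a)=2, v_2(b)=-9; units ≡ 7, 1 (mod 8); ε·ε+αω+βω = 1·0+2·0+-9·0 ≡ 0  ⇒  (a,b)_2 = +1.
Ram(-4641, 4290) = {7, 17}; no ℚ_7-point on the conic.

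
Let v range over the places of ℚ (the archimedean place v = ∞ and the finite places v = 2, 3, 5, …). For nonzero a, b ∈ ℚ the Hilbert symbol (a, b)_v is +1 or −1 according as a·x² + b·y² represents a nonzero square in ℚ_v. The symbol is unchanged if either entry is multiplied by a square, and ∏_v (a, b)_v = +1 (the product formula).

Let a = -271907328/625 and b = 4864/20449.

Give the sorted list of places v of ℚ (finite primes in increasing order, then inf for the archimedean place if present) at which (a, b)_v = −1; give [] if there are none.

[7, 11]

Mod squares: a ≡ -8778, b ≡ 19. Check v ∈ {∞, 2, 3, 5, 7, 11, 13, 19}.
v=13: a=13^0·(≡9), b=13^-2·(≡7) mod 13; (9|13)=+1, (7|13)=-1; (−1)^{0·-2·6}·(+1)^-2·(-1)^0 = +1.
v=5: a=5^-4·(≡2), b=5^0·(≡1) mod 5; (2|5)=-1, (1|5)=+1; (−1)^{-4·0·2}·(-1)^0·(+1)^-4 = +1.
v=19: a=19^1·(≡18), b=19^1·(≡17) mod 19; (18|19)=-1, (17|19)=+1; (−1)^{1·1·9}·(-1)^1·(+1)^1 = +1.
v=3: a=3^1·(≡2), b=3^0·(≡1) mod 3; (2|3)=-1, (1|3)=+1; (−1)^{1·0·1}·(-1)^0·(+1)^1 = +1.
v=11: a=11^3·(≡9), b=11^-2·(≡6) mod 11; (9|11)=+1, (6|11)=-1; (−1)^{3·-2·5}·(+1)^-2·(-1)^3 = -1.
v=7: a=7^1·(≡3), b=7^0·(≡3) mod 7; (3|7)=-1, (3|7)=-1; (−1)^{1·0·3}·(-1)^0·(-1)^1 = -1.
v=∞: -8778 < 0 and 19 > 0  ⇒  (a,b)_∞ = +1.
v=2: v_2(a)=9, v_2(b)=8; units ≡ 3, 3 (mod 8); ε·ε+αω+βω = 1·1+9·1+8·1 ≡ 0  ⇒  (a,b)_2 = +1.
|Ram(-8778, 19)| = 2, even; anisotropic at {7, 11}.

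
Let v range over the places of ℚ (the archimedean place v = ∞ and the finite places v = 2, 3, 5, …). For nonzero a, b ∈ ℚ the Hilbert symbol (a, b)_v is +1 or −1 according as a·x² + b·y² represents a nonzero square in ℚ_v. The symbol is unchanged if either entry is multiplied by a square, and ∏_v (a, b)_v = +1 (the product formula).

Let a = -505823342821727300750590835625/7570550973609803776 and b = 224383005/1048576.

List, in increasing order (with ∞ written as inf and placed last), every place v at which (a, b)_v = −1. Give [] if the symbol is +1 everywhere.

[5, 7, 13, 17]

Mod squares: a ≡ -17017, b ≡ 5. Check v ∈ {∞, 2, 3, 5, 7, 11, 13, 17, 23, 29, 41}.
v=11: a=11^5·(≡4), b=11^2·(≡3) mod 11; (4|11)=+1, (3|11)=+1; (−1)^{5·2·5}·(+1)^2·(+1)^5 = +1.
v=17: a=17^3·(≡16), b=17^0·(≡12) mod 17; (16|17)=+1, (12|17)=-1; (−1)^{3·0·8}·(+1)^0·(-1)^3 = -1.
v=2: v_2(a)=-52, v_2(b)=-20; units ≡ 7, 5 (mod 8); ε·ε+αω+βω = 1·0+-52·1+-20·0 ≡ 0  ⇒  (a,b)_2 = +1.
v=5: a=5^4·(≡3), b=5^1·(≡1) mod 5; (3|5)=-1, (1|5)=+1; (−1)^{4·1·2}·(-1)^1·(+1)^4 = -1.
v=3: a=3^6·(≡2), b=3^2·(≡2) mod 3; (2|3)=-1, (2|3)=-1; (−1)^{6·2·1}·(-1)^2·(-1)^6 = +1.
v=7: a=7^3·(≡6), b=7^2·(≡5) mod 7; (6|7)=-1, (5|7)=-1; (−1)^{3·2·3}·(-1)^2·(-1)^3 = -1.
v=23: a=23^2·(≡16), b=23^0·(≡7) mod 23; (16|23)=+1, (7|23)=-1; (−1)^{2·0·11}·(+1)^0·(-1)^2 = +1.
v=∞: -17017 < 0 and 5 > 0  ⇒  (a,b)_∞ = +1.
v=29: a=29^6·(≡7), b=29^2·(≡4) mod 29; (7|29)=+1, (4|29)=+1; (−1)^{6·2·14}·(+1)^2·(+1)^6 = +1.
v=13: a=13^1·(≡10), b=13^0·(≡6) mod 13; (10|13)=+1, (6|13)=-1; (−1)^{1·0·6}·(+1)^0·(-1)^1 = -1.
v=41: a=41^-2·(≡5), b=41^0·(≡9) mod 41; (5|41)=+1, (9|41)=+1; (−1)^{-2·0·20}·(+1)^0·(+1)^-2 = +1.
(-17017, 5 / ℚ) ramifies at {5, 7, 13, 17}: a division algebra.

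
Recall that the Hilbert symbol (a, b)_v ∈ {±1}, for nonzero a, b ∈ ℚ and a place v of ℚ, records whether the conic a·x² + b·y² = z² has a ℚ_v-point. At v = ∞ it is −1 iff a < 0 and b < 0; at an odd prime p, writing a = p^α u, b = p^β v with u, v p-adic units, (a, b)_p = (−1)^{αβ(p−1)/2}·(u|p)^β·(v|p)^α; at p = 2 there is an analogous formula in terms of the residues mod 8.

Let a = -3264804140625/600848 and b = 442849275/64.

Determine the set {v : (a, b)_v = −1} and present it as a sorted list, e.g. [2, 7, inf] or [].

[2, 3, 17, 29]

(a, b) ≡ (-140505, 11) mod (ℚ^×)²; places V = {2, 3, 5, 11, 17, 19, 29, 47, 53, ∞}.
(a,b)_47: α=-2, u≡3; β=2, v≡15 (mod 47); (3|47)=+1, (15|47)=-1; sign (−1)^0·+1^2·-1^-2 = +1.
(a,b)_29: α=1, u≡17; β=0, v≡8 (mod 29); (17|29)=-1, (8|29)=-1; sign (−1)^0·-1^0·-1^1 = -1.
(a,b)_19: α=1, u≡14; β=0, v≡7 (mod 19); (14|19)=-1, (7|19)=+1; sign (−1)^0·-1^0·+1^1 = +1.
(a,b)_5: α=7, u≡4; β=2, v≡4 (mod 5); (4|5)=+1, (4|5)=+1; sign (−1)^0·+1^2·+1^7 = +1.
(a,b)_53: α=2, u≡33; β=0, v≡13 (mod 53); (33|53)=-1, (13|53)=+1; sign (−1)^0·-1^0·+1^2 = +1.
(a,b)_3: α=3, u≡1; β=6, v≡2 (mod 3); (1|3)=+1, (2|3)=-1; sign (−1)^0·+1^6·-1^3 = -1.
(a,b)_2: α=-4, β=-6; u≡7, v≡3 (mod 8); ε(u)ε(v)=1·1, αω(v)=-4·1, βω(u)=-6·0; sum ≡ 1  ⇒  -1.
(a,b)_11: α=0, u≡1; β=1, v≡9 (mod 11); (1|11)=+1, (9|11)=+1; sign (−1)^0·+1^1·+1^0 = +1.
(a,b)_∞: sgn(-140505)=−, sgn(11)=+, so +1.
(a,b)_17: α=-1, u≡5; β=0, v≡7 (mod 17); (5|17)=-1, (7|17)=-1; sign (−1)^0·-1^0·-1^-1 = -1.
Ram(-140505, 11) = {2, 3, 17, 29}; no ℚ_2-point on the conic.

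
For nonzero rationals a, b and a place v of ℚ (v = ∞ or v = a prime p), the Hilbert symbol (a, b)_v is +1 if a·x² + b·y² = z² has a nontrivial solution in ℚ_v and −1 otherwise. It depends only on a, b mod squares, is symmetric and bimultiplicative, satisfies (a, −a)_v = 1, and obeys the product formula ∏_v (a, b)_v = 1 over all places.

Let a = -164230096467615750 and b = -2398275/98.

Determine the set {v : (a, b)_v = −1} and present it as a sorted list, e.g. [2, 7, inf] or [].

[3, 5, 13, 17, 19, inf]

Mod squares: a ≡ -2470, b ≡ -21318. Check v ∈ {∞, 2, 3, 5, 7, 11, 13, 17, 19}.
v=19: a=19^3·(≡14), b=19^1·(≡10) mod 19; (14|19)=-1, (10|19)=-1; (−1)^{3·1·9}·(-1)^1·(-1)^3 = -1.
v=11: a=11^2·(≡4), b=11^1·(≡5) mod 11; (4|11)=+1, (5|11)=+1; (−1)^{2·1·5}·(+1)^1·(+1)^2 = +1.
v=3: a=3^6·(≡2), b=3^3·(≡1) mod 3; (2|3)=-1, (1|3)=+1; (−1)^{6·3·1}·(-1)^3·(+1)^6 = -1.
v=17: a=17^4·(≡11), b=17^1·(≡15) mod 17; (11|17)=-1, (15|17)=+1; (−1)^{4·1·8}·(-1)^1·(+1)^4 = -1.
v=7: a=7^0·(≡2), b=7^-2·(≡1) mod 7; (2|7)=+1, (1|7)=+1; (−1)^{0·-2·3}·(+1)^-2·(+1)^0 = +1.
v=∞: -2470 < 0 and -21318 < 0  ⇒  (a,b)_∞ = -1.
v=5: a=5^3·(≡4), b=5^2·(≡3) mod 5; (4|5)=+1, (3|5)=-1; (−1)^{3·2·2}·(+1)^2·(-1)^3 = -1.
v=2: v_2(a)=1, v_2(b)=-1; units ≡ 5, 5 (mod 8); ε·ε+αω+βω = 0·0+1·1+-1·1 ≡ 0  ⇒  (a,b)_2 = +1.
v=13: a=13^1·(≡7), b=13^0·(≡8) mod 13; (7|13)=-1, (8|13)=-1; (−1)^{1·0·6}·(-1)^0·(-1)^1 = -1.
Ram(-2470, -21318) = {3, 5, 13, 17, 19, ∞}; no ℚ_3-point on the conic.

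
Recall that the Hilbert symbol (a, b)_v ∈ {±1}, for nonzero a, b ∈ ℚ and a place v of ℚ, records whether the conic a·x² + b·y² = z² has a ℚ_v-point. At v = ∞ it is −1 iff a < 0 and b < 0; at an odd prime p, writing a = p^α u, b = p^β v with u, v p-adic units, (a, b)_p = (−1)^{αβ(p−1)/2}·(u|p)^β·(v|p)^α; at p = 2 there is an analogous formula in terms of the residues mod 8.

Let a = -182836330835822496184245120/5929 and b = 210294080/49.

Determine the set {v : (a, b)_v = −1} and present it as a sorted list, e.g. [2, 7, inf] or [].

Mod squares: a ≡ -152830, b ≡ 3285845. Check v ∈ {∞, 2, 3, 5, 7, 11, 17, 29, 31, 43}.
v=31: a=31^3·(≡27), b=31^1·(≡11) mod 31; (27|31)=-1, (11|31)=-1; (−1)^{3·1·15}·(-1)^1·(-1)^3 = -1.
v=43: a=43^4·(≡14), b=43^1·(≡14) mod 43; (14|43)=+1, (14|43)=+1; (−1)^{4·1·21}·(+1)^1·(+1)^4 = +1.
v=3: a=3^4·(≡2), b=3^0·(≡2) mod 3; (2|3)=-1, (2|3)=-1; (−1)^{4·0·1}·(-1)^0·(-1)^4 = +1.
v=∞: -152830 < 0 and 3285845 > 0  ⇒  (a,b)_∞ = +1.
v=29: a=29^3·(≡19), b=29^1·(≡18) mod 29; (19|29)=-1, (18|29)=-1; (−1)^{3·1·14}·(-1)^1·(-1)^3 = +1.
v=17: a=17^5·(≡14), b=17^1·(≡7) mod 17; (14|17)=-1, (7|17)=-1; (−1)^{5·1·8}·(-1)^1·(-1)^5 = +1.
v=11: a=11^-2·(≡3), b=11^0·(≡8) mod 11; (3|11)=+1, (8|11)=-1; (−1)^{-2·0·5}·(+1)^0·(-1)^-2 = +1.
v=2: v_2(a)=7, v_2(b)=6; units ≡ 1, 5 (mod 8); ε·ε+αω+βω = 0·0+7·1+6·0 ≡ 1  ⇒  (a,b)_2 = -1.
v=5: a=5^1·(≡4), b=5^1·(≡4) mod 5; (4|5)=+1, (4|5)=+1; (−1)^{1·1·2}·(+1)^1·(+1)^1 = +1.
v=7: a=7^-2·(≡2), b=7^-2·(≡3) mod 7; (2|7)=+1, (3|7)=-1; (−1)^{-2·-2·3}·(+1)^-2·(-1)^-2 = +1.
Ram(-152830, 3285845) = {2, 31}; no ℚ_2-point on the conic.

[2, 31]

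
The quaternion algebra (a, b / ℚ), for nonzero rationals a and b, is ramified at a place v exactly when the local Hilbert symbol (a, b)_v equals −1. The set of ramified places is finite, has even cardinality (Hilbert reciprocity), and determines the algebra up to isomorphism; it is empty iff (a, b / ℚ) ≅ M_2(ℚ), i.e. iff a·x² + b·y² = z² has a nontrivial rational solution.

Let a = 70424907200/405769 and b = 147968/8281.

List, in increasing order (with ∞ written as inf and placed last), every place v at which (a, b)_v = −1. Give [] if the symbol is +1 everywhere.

Mod squares: a ≡ 527, b ≡ 2. Check v ∈ {∞, 2, 5, 7, 13, 17, 31}.
v=2: v_2(a)=6, v_2(b)=9; units ≡ 7, 1 (mod 8); ε·ε+αω+βω = 1·0+6·0+9·0 ≡ 0  ⇒  (a,b)_2 = +1.
v=13: a=13^-2·(≡7), b=13^-2·(≡8) mod 13; (7|13)=-1, (8|13)=-1; (−1)^{-2·-2·6}·(-1)^-2·(-1)^-2 = +1.
v=31: a=31^1·(≡6), b=31^0·(≡9) mod 31; (6|31)=-1, (9|31)=+1; (−1)^{1·0·15}·(-1)^0·(+1)^1 = +1.
v=7: a=7^-4·(≡4), b=7^-2·(≡2) mod 7; (4|7)=+1, (2|7)=+1; (−1)^{-4·-2·3}·(+1)^-2·(+1)^-4 = +1.
v=∞: 527 > 0 and 2 > 0  ⇒  (a,b)_∞ = +1.
v=5: a=5^2·(≡2), b=5^0·(≡3) mod 5; (2|5)=-1, (3|5)=-1; (−1)^{2·0·2}·(-1)^0·(-1)^2 = +1.
v=17: a=17^5·(≡10), b=17^2·(≡1) mod 17; (10|17)=-1, (1|17)=+1; (−1)^{5·2·8}·(-1)^2·(+1)^5 = +1.
Ram(a, b) = ∅: the form 527·x² + 2·y² − z² is isotropic over every ℚ_v, so by Hasse–Minkowski it is isotropic over ℚ.

[]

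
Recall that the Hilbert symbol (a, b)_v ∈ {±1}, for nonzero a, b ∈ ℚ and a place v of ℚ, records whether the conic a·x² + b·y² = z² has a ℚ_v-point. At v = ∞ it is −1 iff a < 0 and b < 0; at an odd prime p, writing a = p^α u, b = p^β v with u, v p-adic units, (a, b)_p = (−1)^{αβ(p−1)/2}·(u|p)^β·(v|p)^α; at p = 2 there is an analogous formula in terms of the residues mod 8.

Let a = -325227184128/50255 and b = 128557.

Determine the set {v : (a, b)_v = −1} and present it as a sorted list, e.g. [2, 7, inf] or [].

Mod squares: a ≡ -8835, b ≡ 128557. Check v ∈ {∞, 2, 3, 5, 7, 11, 13, 19, 23, 29, 31}.
v=19: a=19^-1·(≡13), b=19^0·(≡3) mod 19; (13|19)=-1, (3|19)=-1; (−1)^{-1·0·9}·(-1)^0·(-1)^-1 = -1.
v=23: a=23^-2·(≡20), b=23^0·(≡10) mod 23; (20|23)=-1, (10|23)=-1; (−1)^{-2·0·11}·(-1)^0·(-1)^-2 = +1.
v=2: v_2(a)=16, v_2(b)=0; units ≡ 5, 5 (mod 8); ε·ε+αω+βω = 0·0+16·1+0·1 ≡ 0  ⇒  (a,b)_2 = +1.
v=11: a=11^2·(≡3), b=11^1·(≡5) mod 11; (3|11)=+1, (5|11)=+1; (−1)^{2·1·5}·(+1)^1·(+1)^2 = +1.
v=3: a=3^3·(≡1), b=3^0·(≡1) mod 3; (1|3)=+1, (1|3)=+1; (−1)^{3·0·1}·(+1)^0·(+1)^3 = +1.
v=13: a=13^0·(≡5), b=13^1·(≡9) mod 13; (5|13)=-1, (9|13)=+1; (−1)^{0·1·6}·(-1)^1·(+1)^0 = -1.
v=7: a=7^2·(≡6), b=7^0·(≡2) mod 7; (6|7)=-1, (2|7)=+1; (−1)^{2·0·3}·(-1)^0·(+1)^2 = +1.
v=∞: -8835 < 0 and 128557 > 0  ⇒  (a,b)_∞ = +1.
v=5: a=5^-1·(≡2), b=5^0·(≡2) mod 5; (2|5)=-1, (2|5)=-1; (−1)^{-1·0·2}·(-1)^0·(-1)^-1 = -1.
v=31: a=31^1·(≡16), b=31^1·(≡24) mod 31; (16|31)=+1, (24|31)=-1; (−1)^{1·1·15}·(+1)^1·(-1)^1 = +1.
v=29: a=29^0·(≡17), b=29^1·(≡25) mod 29; (17|29)=-1, (25|29)=+1; (−1)^{0·1·14}·(-1)^1·(+1)^0 = -1.
(-8835, 128557 / ℚ) ramifies at {5, 13, 19, 29}: a division algebra.

[5, 13, 19, 29]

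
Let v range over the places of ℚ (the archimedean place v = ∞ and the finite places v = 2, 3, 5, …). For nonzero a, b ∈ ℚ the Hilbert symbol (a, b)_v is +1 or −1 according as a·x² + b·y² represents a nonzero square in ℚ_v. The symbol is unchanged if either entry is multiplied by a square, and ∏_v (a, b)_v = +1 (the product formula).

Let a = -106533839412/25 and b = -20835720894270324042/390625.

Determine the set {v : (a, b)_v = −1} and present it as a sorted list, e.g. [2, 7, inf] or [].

(a, b) ≡ (-7293, -2618) mod (ℚ^×)²; places V = {2, 3, 5, 7, 11, 13, 17, 19, ∞}.
(a,b)_13: α=3, u≡11; β=4, v≡8 (mod 13); (11|13)=-1, (8|13)=-1; sign (−1)^0·-1^4·-1^3 = -1.
(a,b)_5: α=-2, u≡3; β=-8, v≡3 (mod 5); (3|5)=-1, (3|5)=-1; sign (−1)^0·-1^-8·-1^-2 = +1.
(a,b)_7: α=4, u≡2; β=7, v≡1 (mod 7); (2|7)=+1, (1|7)=+1; sign (−1)^0·+1^7·+1^4 = +1.
(a,b)_11: α=1, u≡8; β=1, v≡9 (mod 11); (8|11)=-1, (9|11)=+1; sign (−1)^1·-1^1·+1^1 = +1.
(a,b)_2: α=2, β=1; u≡3, v≡3 (mod 8); ε(u)ε(v)=1·1, αω(v)=2·1, βω(u)=1·1; sum ≡ 0  ⇒  +1.
(a,b)_17: α=1, u≡4; β=1, v≡15 (mod 17); (4|17)=+1, (15|17)=+1; sign (−1)^0·+1^1·+1^1 = +1.
(a,b)_∞: sgn(-7293)=−, sgn(-2618)=−, so -1.
(a,b)_19: α=0, u≡14; β=2, v≡5 (mod 19); (14|19)=-1, (5|19)=+1; sign (−1)^0·-1^2·+1^0 = +1.
(a,b)_3: α=3, u≡2; β=8, v≡1 (mod 3); (2|3)=-1, (1|3)=+1; sign (−1)^0·-1^8·+1^3 = +1.
|Ram(-7293, -2618)| = 2, even; anisotropic at {13, ∞}.

[13, inf]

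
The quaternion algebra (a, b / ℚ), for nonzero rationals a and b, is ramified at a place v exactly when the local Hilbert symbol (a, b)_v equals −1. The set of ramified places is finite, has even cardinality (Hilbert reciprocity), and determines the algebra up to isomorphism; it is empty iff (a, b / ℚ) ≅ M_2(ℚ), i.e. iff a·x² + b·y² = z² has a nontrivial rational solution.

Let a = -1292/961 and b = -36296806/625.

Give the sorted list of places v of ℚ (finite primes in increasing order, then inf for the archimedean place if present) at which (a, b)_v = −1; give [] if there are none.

(a, b) ≡ (-323, -406) mod (ℚ^×)²; places V = {2, 5, 7, 13, 17, 19, 23, 29, 31, ∞}.
(a,b)_17: α=1, u≡1; β=0, v≡1 (mod 17); (1|17)=+1, (1|17)=+1; sign (−1)^0·+1^0·+1^1 = +1.
(a,b)_7: α=0, u≡5; β=1, v≡3 (mod 7); (5|7)=-1, (3|7)=-1; sign (−1)^0·-1^1·-1^0 = -1.
(a,b)_∞: sgn(-323)=−, sgn(-406)=−, so -1.
(a,b)_2: α=2, β=1; u≡5, v≡5 (mod 8); ε(u)ε(v)=0·0, αω(v)=2·1, βω(u)=1·1; sum ≡ 1  ⇒  -1.
(a,b)_29: α=0, u≡25; β=1, v≡27 (mod 29); (25|29)=+1, (27|29)=-1; sign (−1)^0·+1^1·-1^0 = +1.
(a,b)_23: α=0, u≡10; β=2, v≡16 (mod 23); (10|23)=-1, (16|23)=+1; sign (−1)^0·-1^2·+1^0 = +1.
(a,b)_31: α=-2, u≡10; β=0, v≡8 (mod 31); (10|31)=+1, (8|31)=+1; sign (−1)^0·+1^0·+1^-2 = +1.
(a,b)_19: α=1, u≡18; β=0, v≡2 (mod 19); (18|19)=-1, (2|19)=-1; sign (−1)^0·-1^0·-1^1 = -1.
(a,b)_13: α=0, u≡5; β=2, v≡12 (mod 13); (5|13)=-1, (12|13)=+1; sign (−1)^0·-1^2·+1^0 = +1.
(a,b)_5: α=0, u≡3; β=-4, v≡4 (mod 5); (3|5)=-1, (4|5)=+1; sign (−1)^0·-1^-4·+1^0 = +1.
(-323, -406 / ℚ) ramifies at {2, 7, 19, ∞}: a division algebra.

[2, 7, 19, inf]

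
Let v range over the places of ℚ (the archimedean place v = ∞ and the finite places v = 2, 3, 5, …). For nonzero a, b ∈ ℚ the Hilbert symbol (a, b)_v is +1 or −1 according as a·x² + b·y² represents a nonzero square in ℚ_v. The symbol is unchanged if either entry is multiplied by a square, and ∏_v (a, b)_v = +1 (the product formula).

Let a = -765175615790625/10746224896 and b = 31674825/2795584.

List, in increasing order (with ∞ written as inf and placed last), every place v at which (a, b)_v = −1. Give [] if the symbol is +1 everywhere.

Mod squares: a ≡ -65, b ≡ 17. Check v ∈ {∞, 2, 3, 5, 7, 11, 13, 17, 19, 23, 31}.
v=13: a=13^3·(≡2), b=13^2·(≡9) mod 13; (2|13)=-1, (9|13)=+1; (−1)^{3·2·6}·(-1)^2·(+1)^3 = +1.
v=11: a=11^-2·(≡3), b=11^-2·(≡7) mod 11; (3|11)=+1, (7|11)=-1; (−1)^{-2·-2·5}·(+1)^-2·(-1)^-2 = +1.
v=17: a=17^2·(≡5), b=17^1·(≡4) mod 17; (5|17)=-1, (4|17)=+1; (−1)^{2·1·8}·(-1)^1·(+1)^2 = -1.
v=19: a=19^-2·(≡1), b=19^-2·(≡7) mod 19; (1|19)=+1, (7|19)=+1; (−1)^{-2·-2·9}·(+1)^-2·(+1)^-2 = +1.
v=5: a=5^5·(≡2), b=5^2·(≡2) mod 5; (2|5)=-1, (2|5)=-1; (−1)^{5·2·2}·(-1)^2·(-1)^5 = -1.
v=31: a=31^-2·(≡16), b=31^0·(≡12) mod 31; (16|31)=+1, (12|31)=-1; (−1)^{-2·0·15}·(+1)^0·(-1)^-2 = +1.
v=2: v_2(a)=-8, v_2(b)=-6; units ≡ 7, 1 (mod 8); ε·ε+αω+βω = 1·0+-8·0+-6·0 ≡ 0  ⇒  (a,b)_2 = +1.
v=23: a=23^2·(≡4), b=23^0·(≡10) mod 23; (4|23)=+1, (10|23)=-1; (−1)^{2·0·11}·(+1)^0·(-1)^2 = +1.
v=3: a=3^6·(≡1), b=3^2·(≡2) mod 3; (1|3)=+1, (2|3)=-1; (−1)^{6·2·1}·(+1)^2·(-1)^6 = +1.
v=7: a=7^0·(≡3), b=7^2·(≡3) mod 7; (3|7)=-1, (3|7)=-1; (−1)^{0·2·3}·(-1)^2·(-1)^0 = +1.
v=∞: -65 < 0 and 17 > 0  ⇒  (a,b)_∞ = +1.
|Ram(-65, 17)| = 2, even; anisotropic at {5, 17}.

[5, 17]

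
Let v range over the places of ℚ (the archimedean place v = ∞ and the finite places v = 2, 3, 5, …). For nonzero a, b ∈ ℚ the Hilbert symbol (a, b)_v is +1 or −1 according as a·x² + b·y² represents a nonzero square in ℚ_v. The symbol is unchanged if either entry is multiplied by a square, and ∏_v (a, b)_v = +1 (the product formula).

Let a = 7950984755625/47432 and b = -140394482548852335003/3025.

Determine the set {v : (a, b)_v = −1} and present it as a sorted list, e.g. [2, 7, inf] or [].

Mod squares: a ≡ 430882, b ≡ -123. Check v ∈ {∞, 2, 3, 5, 7, 11, 17, 19, 23, 29, 41}.
v=5: a=5^4·(≡2), b=5^-2·(≡2) mod 5; (2|5)=-1, (2|5)=-1; (−1)^{4·-2·2}·(-1)^-2·(-1)^4 = +1.
v=11: a=11^-2·(≡3), b=11^-2·(≡3) mod 11; (3|11)=+1, (3|11)=+1; (−1)^{-2·-2·5}·(+1)^-2·(+1)^-2 = +1.
v=3: a=3^10·(≡1), b=3^5·(≡1) mod 3; (1|3)=+1, (1|3)=+1; (−1)^{10·5·1}·(+1)^5·(+1)^10 = +1.
v=19: a=19^1·(≡16), b=19^4·(≡12) mod 19; (16|19)=+1, (12|19)=-1; (−1)^{1·4·9}·(+1)^4·(-1)^1 = -1.
v=23: a=23^1·(≡9), b=23^2·(≡11) mod 23; (9|23)=+1, (11|23)=-1; (−1)^{1·2·11}·(+1)^2·(-1)^1 = -1.
v=∞: 430882 > 0 and -123 < 0  ⇒  (a,b)_∞ = +1.
v=2: v_2(a)=-3, v_2(b)=0; units ≡ 1, 5 (mod 8); ε·ε+αω+βω = 0·0+-3·1+0·0 ≡ 1  ⇒  (a,b)_2 = -1.
v=41: a=41^0·(≡6), b=41^1·(≡29) mod 41; (6|41)=-1, (29|41)=-1; (−1)^{0·1·20}·(-1)^1·(-1)^0 = -1.
v=17: a=17^1·(≡8), b=17^2·(≡8) mod 17; (8|17)=+1, (8|17)=+1; (−1)^{1·2·8}·(+1)^2·(+1)^1 = +1.
v=29: a=29^1·(≡15), b=29^4·(≡28) mod 29; (15|29)=-1, (28|29)=+1; (−1)^{1·4·14}·(-1)^4·(+1)^1 = +1.
v=7: a=7^-2·(≡1), b=7^0·(≡3) mod 7; (1|7)=+1, (3|7)=-1; (−1)^{-2·0·3}·(+1)^0·(-1)^-2 = +1.
|Ram(430882, -123)| = 4, even; anisotropic at {2, 19, 23, 41}.

[2, 19, 23, 41]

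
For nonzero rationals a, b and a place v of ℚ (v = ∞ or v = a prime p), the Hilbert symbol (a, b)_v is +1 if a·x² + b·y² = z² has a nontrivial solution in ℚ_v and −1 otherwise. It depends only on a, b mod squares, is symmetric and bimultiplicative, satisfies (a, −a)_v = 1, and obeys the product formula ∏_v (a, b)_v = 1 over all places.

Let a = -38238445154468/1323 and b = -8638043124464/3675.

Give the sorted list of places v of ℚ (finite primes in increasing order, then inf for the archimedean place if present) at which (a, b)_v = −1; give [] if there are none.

[3, 13, 29, inf]

(a, b) ≡ (-1131, -12597) mod (ℚ^×)²; places V = {2, 3, 5, 7, 13, 17, 19, 23, 29, ∞}.
(a,b)_5: α=0, u≡4; β=-2, v≡3 (mod 5); (4|5)=+1, (3|5)=-1; sign (−1)^0·+1^-2·-1^0 = +1.
(a,b)_2: α=2, β=4; u≡5, v≡3 (mod 8); ε(u)ε(v)=0·1, αω(v)=2·1, βω(u)=4·1; sum ≡ 0  ⇒  +1.
(a,b)_17: α=4, u≡9; β=3, v≡14 (mod 17); (9|17)=+1, (14|17)=-1; sign (−1)^0·+1^3·-1^4 = +1.
(a,b)_∞: sgn(-1131)=−, sgn(-12597)=−, so -1.
(a,b)_3: α=-3, u≡1; β=-1, v≡1 (mod 3); (1|3)=+1, (1|3)=+1; sign (−1)^1·+1^-1·+1^-3 = -1.
(a,b)_13: α=1, u≡3; β=1, v≡6 (mod 13); (3|13)=+1, (6|13)=-1; sign (−1)^0·+1^1·-1^1 = -1.
(a,b)_7: α=-2, u≡6; β=-2, v≡6 (mod 7); (6|7)=-1, (6|7)=-1; sign (−1)^0·-1^-2·-1^-2 = +1.
(a,b)_29: α=3, u≡14; β=2, v≡26 (mod 29); (14|29)=-1, (26|29)=-1; sign (−1)^0·-1^2·-1^3 = -1.
(a,b)_19: α=2, u≡4; β=1, v≡15 (mod 19); (4|19)=+1, (15|19)=-1; sign (−1)^0·+1^1·-1^2 = +1.
(a,b)_23: α=0, u≡22; β=2, v≡20 (mod 23); (22|23)=-1, (20|23)=-1; sign (−1)^0·-1^2·-1^0 = +1.
(-1131, -12597 / ℚ) ramifies at {3, 13, 29, ∞}: a division algebra.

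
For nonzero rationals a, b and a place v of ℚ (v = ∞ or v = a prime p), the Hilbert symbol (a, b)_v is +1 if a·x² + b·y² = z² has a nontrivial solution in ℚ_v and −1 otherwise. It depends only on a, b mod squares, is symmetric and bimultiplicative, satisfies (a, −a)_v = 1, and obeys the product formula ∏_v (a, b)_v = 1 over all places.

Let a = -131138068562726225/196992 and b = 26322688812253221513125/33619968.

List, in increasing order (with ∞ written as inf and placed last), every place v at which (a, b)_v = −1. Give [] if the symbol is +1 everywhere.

[2, 3, 7, 31]

(a, b) ≡ (-108262, 19437) mod (ℚ^×)²; places V = {2, 3, 5, 7, 11, 13, 19, 31, 37, ∞}.
(a,b)_37: α=3, u≡28; β=4, v≡26 (mod 37); (28|37)=+1, (26|37)=+1; sign (−1)^0·+1^4·+1^3 = +1.
(a,b)_11: α=1, u≡5; β=1, v≡2 (mod 11); (5|11)=+1, (2|11)=-1; sign (−1)^1·+1^1·-1^1 = +1.
(a,b)_2: α=-7, β=-16; u≡5, v≡5 (mod 8); ε(u)ε(v)=0·0, αω(v)=-7·1, βω(u)=-16·1; sum ≡ 1  ⇒  -1.
(a,b)_19: α=-1, u≡10; β=-1, v≡4 (mod 19); (10|19)=-1, (4|19)=+1; sign (−1)^1·-1^-1·+1^-1 = +1.
(a,b)_5: α=2, u≡3; β=4, v≡2 (mod 5); (3|5)=-1, (2|5)=-1; sign (−1)^0·-1^4·-1^2 = +1.
(a,b)_7: α=3, u≡2; β=4, v≡3 (mod 7); (2|7)=+1, (3|7)=-1; sign (−1)^0·+1^4·-1^3 = -1.
(a,b)_13: α=4, u≡8; β=4, v≡2 (mod 13); (8|13)=-1, (2|13)=-1; sign (−1)^0·-1^4·-1^4 = +1.
(a,b)_∞: sgn(-108262)=−, sgn(19437)=+, so +1.
(a,b)_31: α=2, u≡30; β=3, v≡7 (mod 31); (30|31)=-1, (7|31)=+1; sign (−1)^0·-1^3·+1^2 = -1.
(a,b)_3: α=-4, u≡2; β=-3, v≡2 (mod 3); (2|3)=-1, (2|3)=-1; sign (−1)^0·-1^-3·-1^-4 = -1.
Ram(-108262, 19437) = {2, 3, 7, 31}; no ℚ_2-point on the conic.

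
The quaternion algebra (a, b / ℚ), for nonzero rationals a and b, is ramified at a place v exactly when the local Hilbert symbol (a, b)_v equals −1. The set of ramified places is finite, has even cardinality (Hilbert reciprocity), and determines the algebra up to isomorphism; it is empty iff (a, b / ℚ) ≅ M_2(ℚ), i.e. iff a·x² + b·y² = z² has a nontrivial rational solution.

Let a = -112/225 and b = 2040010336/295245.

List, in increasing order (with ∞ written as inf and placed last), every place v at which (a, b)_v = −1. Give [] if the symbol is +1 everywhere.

[5, 7, 13, 17]

(a, b) ≡ (-7, 15470) mod (ℚ^×)²; places V = {2, 3, 5, 7, 13, 17, 29, ∞}.
(a,b)_13: α=0, u≡11; β=1, v≡7 (mod 13); (11|13)=-1, (7|13)=-1; sign (−1)^0·-1^1·-1^0 = -1.
(a,b)_29: α=0, u≡16; β=2, v≡24 (mod 29); (16|29)=+1, (24|29)=+1; sign (−1)^0·+1^2·+1^0 = +1.
(a,b)_∞: sgn(-7)=−, sgn(15470)=+, so +1.
(a,b)_5: α=-2, u≡2; β=-1, v≡4 (mod 5); (2|5)=-1, (4|5)=+1; sign (−1)^0·-1^-1·+1^-2 = -1.
(a,b)_2: α=4, β=5; u≡1, v≡7 (mod 8); ε(u)ε(v)=0·1, αω(v)=4·0, βω(u)=5·0; sum ≡ 0  ⇒  +1.
(a,b)_7: α=1, u≡5; β=3, v≡5 (mod 7); (5|7)=-1, (5|7)=-1; sign (−1)^1·-1^3·-1^1 = -1.
(a,b)_17: α=0, u≡6; β=1, v≡15 (mod 17); (6|17)=-1, (15|17)=+1; sign (−1)^0·-1^1·+1^0 = -1.
(a,b)_3: α=-2, u≡2; β=-10, v≡2 (mod 3); (2|3)=-1, (2|3)=-1; sign (−1)^0·-1^-10·-1^-2 = +1.
(-7, 15470 / ℚ) ramifies at {5, 7, 13, 17}: a division algebra.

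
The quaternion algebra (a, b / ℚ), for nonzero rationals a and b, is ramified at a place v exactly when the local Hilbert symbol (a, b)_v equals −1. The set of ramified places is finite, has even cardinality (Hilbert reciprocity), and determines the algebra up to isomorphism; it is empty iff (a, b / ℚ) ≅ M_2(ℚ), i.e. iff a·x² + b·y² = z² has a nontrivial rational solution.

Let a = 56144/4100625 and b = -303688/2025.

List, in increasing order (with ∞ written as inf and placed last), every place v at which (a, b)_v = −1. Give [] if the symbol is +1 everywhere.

[2, 11, 17, 29]

Mod squares: a ≡ 29, b ≡ -75922. Check v ∈ {∞, 2, 3, 5, 7, 11, 17, 29}.
v=11: a=11^2·(≡2), b=11^1·(≡2) mod 11; (2|11)=-1, (2|11)=-1; (−1)^{2·1·5}·(-1)^1·(-1)^2 = -1.
v=29: a=29^1·(≡9), b=29^1·(≡18) mod 29; (9|29)=+1, (18|29)=-1; (−1)^{1·1·14}·(+1)^1·(-1)^1 = -1.
v=17: a=17^0·(≡11), b=17^1·(≡10) mod 17; (11|17)=-1, (10|17)=-1; (−1)^{0·1·8}·(-1)^1·(-1)^0 = -1.
v=2: v_2(a)=4, v_2(b)=3; units ≡ 5, 7 (mod 8); ε·ε+αω+βω = 0·1+4·0+3·1 ≡ 1  ⇒  (a,b)_2 = -1.
v=∞: 29 > 0 and -75922 < 0  ⇒  (a,b)_∞ = +1.
v=5: a=5^-4·(≡4), b=5^-2·(≡2) mod 5; (4|5)=+1, (2|5)=-1; (−1)^{-4·-2·2}·(+1)^-2·(-1)^-4 = +1.
v=7: a=7^0·(≡1), b=7^1·(≡1) mod 7; (1|7)=+1, (1|7)=+1; (−1)^{0·1·3}·(+1)^1·(+1)^0 = +1.
v=3: a=3^-8·(≡2), b=3^-4·(≡2) mod 3; (2|3)=-1, (2|3)=-1; (−1)^{-8·-4·1}·(-1)^-4·(-1)^-8 = +1.
Ram(29, -75922) = {2, 11, 17, 29}; no ℚ_2-point on the conic.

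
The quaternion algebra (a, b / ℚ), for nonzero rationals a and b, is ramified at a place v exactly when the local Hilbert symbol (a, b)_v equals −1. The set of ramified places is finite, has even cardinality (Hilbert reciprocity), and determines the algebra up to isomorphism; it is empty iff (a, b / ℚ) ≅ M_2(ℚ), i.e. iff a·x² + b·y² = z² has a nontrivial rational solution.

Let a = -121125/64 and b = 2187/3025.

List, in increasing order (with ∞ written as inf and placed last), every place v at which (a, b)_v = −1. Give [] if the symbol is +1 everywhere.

(a, b) ≡ (-4845, 3) mod (ℚ^×)²; places V = {2, 3, 5, 11, 17, 19, ∞}.
(a,b)_3: α=1, u≡2; β=7, v≡1 (mod 3); (2|3)=-1, (1|3)=+1; sign (−1)^1·-1^7·+1^1 = +1.
(a,b)_17: α=1, u≡9; β=0, v≡6 (mod 17); (9|17)=+1, (6|17)=-1; sign (−1)^0·+1^0·-1^1 = -1.
(a,b)_∞: sgn(-4845)=−, sgn(3)=+, so +1.
(a,b)_19: α=1, u≡4; β=0, v≡10 (mod 19); (4|19)=+1, (10|19)=-1; sign (−1)^0·+1^0·-1^1 = -1.
(a,b)_11: α=0, u≡2; β=-2, v≡3 (mod 11); (2|11)=-1, (3|11)=+1; sign (−1)^0·-1^-2·+1^0 = +1.
(a,b)_2: α=-6, β=0; u≡3, v≡3 (mod 8); ε(u)ε(v)=1·1, αω(v)=-6·1, βω(u)=0·1; sum ≡ 1  ⇒  -1.
(a,b)_5: α=3, u≡4; β=-2, v≡2 (mod 5); (4|5)=+1, (2|5)=-1; sign (−1)^0·+1^-2·-1^3 = -1.
Ram(-4845, 3) = {2, 5, 17, 19}; no ℚ_2-point on the conic.

[2, 5, 17, 19]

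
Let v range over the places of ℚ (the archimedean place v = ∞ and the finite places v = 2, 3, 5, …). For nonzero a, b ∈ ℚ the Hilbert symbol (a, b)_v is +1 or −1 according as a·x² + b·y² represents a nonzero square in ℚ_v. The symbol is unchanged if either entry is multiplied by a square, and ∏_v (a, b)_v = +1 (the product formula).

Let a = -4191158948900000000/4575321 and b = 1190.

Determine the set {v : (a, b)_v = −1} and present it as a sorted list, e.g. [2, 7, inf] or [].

[2, 11, 17, 19]

(a, b) ≡ (-209, 1190) mod (ℚ^×)²; places V = {2, 3, 5, 7, 11, 17, 19, 23, 31, ∞}.
(a,b)_17: α=4, u≡6; β=1, v≡2 (mod 17); (6|17)=-1, (2|17)=+1; sign (−1)^0·-1^1·+1^4 = -1.
(a,b)_11: α=1, u≡5; β=0, v≡2 (mod 11); (5|11)=+1, (2|11)=-1; sign (−1)^0·+1^0·-1^1 = -1.
(a,b)_7: α=4, u≡4; β=1, v≡2 (mod 7); (4|7)=+1, (2|7)=+1; sign (−1)^0·+1^1·+1^4 = +1.
(a,b)_23: α=-2, u≡11; β=0, v≡17 (mod 23); (11|23)=-1, (17|23)=-1; sign (−1)^0·-1^0·-1^-2 = +1.
(a,b)_5: α=8, u≡1; β=1, v≡3 (mod 5); (1|5)=+1, (3|5)=-1; sign (−1)^0·+1^1·-1^8 = +1.
(a,b)_31: α=-2, u≡7; β=0, v≡12 (mod 31); (7|31)=+1, (12|31)=-1; sign (−1)^0·+1^0·-1^-2 = +1.
(a,b)_3: α=-2, u≡1; β=0, v≡2 (mod 3); (1|3)=+1, (2|3)=-1; sign (−1)^0·+1^0·-1^-2 = +1.
(a,b)_2: α=8, β=1; u≡7, v≡3 (mod 8); ε(u)ε(v)=1·1, αω(v)=8·1, βω(u)=1·0; sum ≡ 1  ⇒  -1.
(a,b)_∞: sgn(-209)=−, sgn(1190)=+, so +1.
(a,b)_19: α=1, u≡10; β=0, v≡12 (mod 19); (10|19)=-1, (12|19)=-1; sign (−1)^0·-1^0·-1^1 = -1.
(-209, 1190 / ℚ) ramifies at {2, 11, 17, 19}: a division algebra.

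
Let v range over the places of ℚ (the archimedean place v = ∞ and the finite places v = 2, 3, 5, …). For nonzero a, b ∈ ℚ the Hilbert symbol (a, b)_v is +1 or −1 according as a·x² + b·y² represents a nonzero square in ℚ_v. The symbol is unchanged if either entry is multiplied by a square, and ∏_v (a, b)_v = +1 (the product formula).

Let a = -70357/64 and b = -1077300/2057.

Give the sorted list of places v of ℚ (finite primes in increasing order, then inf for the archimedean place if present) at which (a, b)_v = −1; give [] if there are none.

[2, 17, 19, inf]

(a, b) ≡ (-133, -2261) mod (ℚ^×)²; places V = {2, 3, 5, 7, 11, 17, 19, 23, ∞}.
(a,b)_5: α=0, u≡2; β=2, v≡4 (mod 5); (2|5)=-1, (4|5)=+1; sign (−1)^0·-1^2·+1^0 = +1.
(a,b)_19: α=1, u≡3; β=1, v≡3 (mod 19); (3|19)=-1, (3|19)=-1; sign (−1)^1·-1^1·-1^1 = -1.
(a,b)_23: α=2, u≡22; β=0, v≡2 (mod 23); (22|23)=-1, (2|23)=+1; sign (−1)^0·-1^0·+1^2 = +1.
(a,b)_∞: sgn(-133)=−, sgn(-2261)=−, so -1.
(a,b)_2: α=-6, β=2; u≡3, v≡3 (mod 8); ε(u)ε(v)=1·1, αω(v)=-6·1, βω(u)=2·1; sum ≡ 1  ⇒  -1.
(a,b)_7: α=1, u≡1; β=1, v≡5 (mod 7); (1|7)=+1, (5|7)=-1; sign (−1)^1·+1^1·-1^1 = +1.
(a,b)_17: α=0, u≡7; β=-1, v≡12 (mod 17); (7|17)=-1, (12|17)=-1; sign (−1)^0·-1^-1·-1^0 = -1.
(a,b)_11: α=0, u≡6; β=-2, v≡3 (mod 11); (6|11)=-1, (3|11)=+1; sign (−1)^0·-1^-2·+1^0 = +1.
(a,b)_3: α=0, u≡2; β=4, v≡1 (mod 3); (2|3)=-1, (1|3)=+1; sign (−1)^0·-1^4·+1^0 = +1.
(-133, -2261 / ℚ) ramifies at {2, 17, 19, ∞}: a division algebra.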